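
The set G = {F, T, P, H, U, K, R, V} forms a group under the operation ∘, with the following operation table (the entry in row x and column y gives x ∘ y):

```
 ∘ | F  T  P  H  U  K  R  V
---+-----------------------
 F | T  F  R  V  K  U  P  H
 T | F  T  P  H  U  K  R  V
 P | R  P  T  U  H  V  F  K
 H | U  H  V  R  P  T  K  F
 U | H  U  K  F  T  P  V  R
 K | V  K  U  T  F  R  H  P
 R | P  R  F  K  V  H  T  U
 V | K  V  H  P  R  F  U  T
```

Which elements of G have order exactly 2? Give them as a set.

Identity is T. Compute the order of each non-identity element by repeated multiplication:
  F: F → T  (order 2)
  P: P → T  (order 2)
  H: H → R → K → T  (order 4)
  U: U → T  (order 2)
  K: K → R → H → T  (order 4)
  R: R → T  (order 2)
  V: V → T  (order 2)
Elements of order 2: {F, P, R, U, V}.

{F, P, R, U, V}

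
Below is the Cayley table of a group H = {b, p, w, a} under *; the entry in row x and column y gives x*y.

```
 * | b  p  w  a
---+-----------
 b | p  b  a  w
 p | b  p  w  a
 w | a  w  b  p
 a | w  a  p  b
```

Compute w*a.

Read row w, column a: w*a = p.

p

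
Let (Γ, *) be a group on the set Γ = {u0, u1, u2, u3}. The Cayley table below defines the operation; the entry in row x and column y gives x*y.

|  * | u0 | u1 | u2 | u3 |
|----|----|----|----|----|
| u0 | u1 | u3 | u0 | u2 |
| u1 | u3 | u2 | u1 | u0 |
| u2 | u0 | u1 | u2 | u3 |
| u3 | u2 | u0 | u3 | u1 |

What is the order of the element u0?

The identity element is u2 (its row matches the header).
u0^1 = u0
u0^2 = u0*u0 = u1
u0^3 = u1*u0 = u3
u0^4 = u3*u0 = u2
The first power of u0 equal to the identity is u0^4, so ord(u0) = 4.

4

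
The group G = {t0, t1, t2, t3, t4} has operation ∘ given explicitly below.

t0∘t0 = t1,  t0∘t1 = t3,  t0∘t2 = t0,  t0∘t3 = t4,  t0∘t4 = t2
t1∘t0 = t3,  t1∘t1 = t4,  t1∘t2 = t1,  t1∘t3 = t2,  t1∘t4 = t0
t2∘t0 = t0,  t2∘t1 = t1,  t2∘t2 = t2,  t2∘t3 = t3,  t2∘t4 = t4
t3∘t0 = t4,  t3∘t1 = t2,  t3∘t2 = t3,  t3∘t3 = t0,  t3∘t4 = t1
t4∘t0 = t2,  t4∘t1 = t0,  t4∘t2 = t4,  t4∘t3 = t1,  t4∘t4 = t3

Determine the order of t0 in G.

5

The identity element is t2 (its row matches the header).
t0^1 = t0
t0^2 = t0 ∘ t0 = t1
t0^3 = t1 ∘ t0 = t3
t0^4 = t3 ∘ t0 = t4
t0^5 = t4 ∘ t0 = t2
The first power of t0 equal to the identity is t0^5, so ord(t0) = 5.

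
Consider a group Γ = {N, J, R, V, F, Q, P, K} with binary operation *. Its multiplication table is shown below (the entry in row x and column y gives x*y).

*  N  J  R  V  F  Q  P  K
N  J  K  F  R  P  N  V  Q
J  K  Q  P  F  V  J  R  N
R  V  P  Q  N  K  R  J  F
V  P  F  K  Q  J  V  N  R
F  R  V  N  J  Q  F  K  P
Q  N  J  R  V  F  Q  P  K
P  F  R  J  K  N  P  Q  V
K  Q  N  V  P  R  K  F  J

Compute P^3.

P^1 = P
P^2 = P*P = Q
P^3 = Q*P = P

P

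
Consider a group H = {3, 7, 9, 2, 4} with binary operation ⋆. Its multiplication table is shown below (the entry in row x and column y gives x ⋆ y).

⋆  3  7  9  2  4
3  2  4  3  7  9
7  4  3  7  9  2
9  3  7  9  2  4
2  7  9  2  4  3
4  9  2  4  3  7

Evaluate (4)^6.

4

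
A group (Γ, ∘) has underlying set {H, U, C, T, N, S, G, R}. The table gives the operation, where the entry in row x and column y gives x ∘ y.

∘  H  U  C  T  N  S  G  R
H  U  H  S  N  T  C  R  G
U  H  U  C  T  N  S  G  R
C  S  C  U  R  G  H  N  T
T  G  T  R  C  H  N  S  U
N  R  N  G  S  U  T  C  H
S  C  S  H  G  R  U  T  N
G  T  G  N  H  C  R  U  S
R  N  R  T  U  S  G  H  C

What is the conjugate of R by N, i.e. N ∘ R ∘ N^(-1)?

The identity is U. In row N, the entry U sits in column N, so N^(-1) = N.
N ∘ R = H
H ∘ N = T

T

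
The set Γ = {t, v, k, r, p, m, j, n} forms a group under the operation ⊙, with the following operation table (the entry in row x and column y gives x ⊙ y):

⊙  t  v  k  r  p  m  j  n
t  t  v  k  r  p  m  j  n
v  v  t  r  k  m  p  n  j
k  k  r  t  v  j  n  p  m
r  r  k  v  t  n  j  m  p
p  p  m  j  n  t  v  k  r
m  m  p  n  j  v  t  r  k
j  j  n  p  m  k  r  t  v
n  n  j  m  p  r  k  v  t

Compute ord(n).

2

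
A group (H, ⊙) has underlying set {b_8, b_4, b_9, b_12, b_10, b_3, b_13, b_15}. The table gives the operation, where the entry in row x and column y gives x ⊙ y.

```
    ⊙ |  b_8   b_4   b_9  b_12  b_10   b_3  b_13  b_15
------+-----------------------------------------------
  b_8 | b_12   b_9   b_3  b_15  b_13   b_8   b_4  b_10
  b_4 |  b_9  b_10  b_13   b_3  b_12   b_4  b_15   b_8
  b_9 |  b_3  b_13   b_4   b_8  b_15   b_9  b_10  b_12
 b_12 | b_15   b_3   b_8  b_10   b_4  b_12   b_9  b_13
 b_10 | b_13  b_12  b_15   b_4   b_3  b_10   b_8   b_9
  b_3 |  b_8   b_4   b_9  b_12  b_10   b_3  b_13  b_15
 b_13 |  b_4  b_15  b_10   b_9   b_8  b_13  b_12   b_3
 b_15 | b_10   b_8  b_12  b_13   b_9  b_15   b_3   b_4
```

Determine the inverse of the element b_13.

First locate the identity: row b_3 matches the header, so b_3 is the identity.
Scan row b_13 for b_3: b_13 ⊙ b_15 = b_3. Hence b_13^(-1) = b_15.

b_15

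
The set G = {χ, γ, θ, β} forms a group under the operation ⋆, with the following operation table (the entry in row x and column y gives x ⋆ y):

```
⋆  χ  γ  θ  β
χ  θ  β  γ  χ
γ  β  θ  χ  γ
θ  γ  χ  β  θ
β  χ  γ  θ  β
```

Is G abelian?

Yes

Check whether the table is symmetric across its main diagonal.
Every entry (row x, col y) equals the entry (row y, col x), so G is abelian.
(In fact G ≅ the cyclic group Z_4.)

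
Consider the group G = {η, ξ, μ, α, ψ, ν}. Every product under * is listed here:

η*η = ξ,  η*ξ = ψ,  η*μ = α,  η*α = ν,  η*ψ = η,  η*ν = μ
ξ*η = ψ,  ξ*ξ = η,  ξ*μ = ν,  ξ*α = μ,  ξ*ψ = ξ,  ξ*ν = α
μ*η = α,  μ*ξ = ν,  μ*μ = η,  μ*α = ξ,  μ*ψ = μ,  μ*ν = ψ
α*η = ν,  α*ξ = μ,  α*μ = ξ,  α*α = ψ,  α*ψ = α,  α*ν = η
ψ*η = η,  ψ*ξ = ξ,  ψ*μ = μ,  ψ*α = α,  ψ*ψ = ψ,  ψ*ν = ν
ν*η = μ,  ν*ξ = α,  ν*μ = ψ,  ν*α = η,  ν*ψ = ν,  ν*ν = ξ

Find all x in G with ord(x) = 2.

{α}

Identity is ψ. Compute the order of each non-identity element by repeated multiplication:
  η: η → ξ → ψ  (order 3)
  ξ: ξ → η → ψ  (order 3)
  μ: μ → η → α → ξ → ν → ψ  (order 6)
  α: α → ψ  (order 2)
  ν: ν → ξ → α → η → μ → ψ  (order 6)
Elements of order 2: {α}.
(Structurally, G here is isomorphic to the cyclic group Z_6.)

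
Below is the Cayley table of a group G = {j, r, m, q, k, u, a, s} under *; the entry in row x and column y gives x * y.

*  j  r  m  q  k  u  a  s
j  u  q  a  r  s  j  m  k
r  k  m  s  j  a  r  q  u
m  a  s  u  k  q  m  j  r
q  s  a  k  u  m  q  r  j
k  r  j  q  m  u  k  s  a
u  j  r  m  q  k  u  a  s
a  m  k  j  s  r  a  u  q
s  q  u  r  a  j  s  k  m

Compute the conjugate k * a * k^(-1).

j

The identity is u. In row k, the entry u sits in column k, so k^(-1) = k.
k * a = s
s * k = j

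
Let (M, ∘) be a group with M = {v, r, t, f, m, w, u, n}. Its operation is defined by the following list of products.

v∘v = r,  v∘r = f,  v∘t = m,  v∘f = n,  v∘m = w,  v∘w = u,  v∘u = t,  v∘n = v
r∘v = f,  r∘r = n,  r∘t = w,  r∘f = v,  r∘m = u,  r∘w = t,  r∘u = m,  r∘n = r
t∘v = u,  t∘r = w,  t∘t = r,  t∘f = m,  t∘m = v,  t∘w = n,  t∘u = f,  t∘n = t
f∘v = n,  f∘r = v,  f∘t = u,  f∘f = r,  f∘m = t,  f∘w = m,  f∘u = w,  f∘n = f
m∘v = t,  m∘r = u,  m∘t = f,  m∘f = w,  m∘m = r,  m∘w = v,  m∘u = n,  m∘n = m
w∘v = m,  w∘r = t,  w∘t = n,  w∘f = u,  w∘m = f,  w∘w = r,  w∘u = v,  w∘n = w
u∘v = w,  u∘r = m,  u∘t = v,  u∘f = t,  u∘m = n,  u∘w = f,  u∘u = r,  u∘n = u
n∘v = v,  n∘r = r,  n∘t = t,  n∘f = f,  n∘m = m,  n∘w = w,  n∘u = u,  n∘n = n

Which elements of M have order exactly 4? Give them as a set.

Identity is n. Compute the order of each non-identity element by repeated multiplication:
  v: v → r → f → n  (order 4)
  r: r → n  (order 2)
  t: t → r → w → n  (order 4)
  f: f → r → v → n  (order 4)
  m: m → r → u → n  (order 4)
  w: w → r → t → n  (order 4)
  u: u → r → m → n  (order 4)
Elements of order 4: {f, m, t, u, v, w}.
(Structurally, M here is isomorphic to the quaternion group Q_8.)

{f, m, t, u, v, w}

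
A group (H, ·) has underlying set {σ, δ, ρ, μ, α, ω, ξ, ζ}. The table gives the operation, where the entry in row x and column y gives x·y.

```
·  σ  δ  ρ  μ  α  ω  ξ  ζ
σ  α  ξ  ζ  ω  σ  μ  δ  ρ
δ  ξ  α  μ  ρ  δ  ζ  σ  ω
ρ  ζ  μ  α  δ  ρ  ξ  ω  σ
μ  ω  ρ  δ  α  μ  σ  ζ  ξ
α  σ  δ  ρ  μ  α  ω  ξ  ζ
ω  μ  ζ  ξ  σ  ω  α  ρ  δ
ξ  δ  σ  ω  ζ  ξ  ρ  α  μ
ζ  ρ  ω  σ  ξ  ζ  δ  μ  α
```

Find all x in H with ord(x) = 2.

Identity is α. Compute the order of each non-identity element by repeated multiplication:
  σ: σ → α  (order 2)
  δ: δ → α  (order 2)
  ρ: ρ → α  (order 2)
  μ: μ → α  (order 2)
  ω: ω → α  (order 2)
  ξ: ξ → α  (order 2)
  ζ: ζ → α  (order 2)
Elements of order 2: {δ, ζ, μ, ξ, ρ, σ, ω}.

{δ, ζ, μ, ξ, ρ, σ, ω}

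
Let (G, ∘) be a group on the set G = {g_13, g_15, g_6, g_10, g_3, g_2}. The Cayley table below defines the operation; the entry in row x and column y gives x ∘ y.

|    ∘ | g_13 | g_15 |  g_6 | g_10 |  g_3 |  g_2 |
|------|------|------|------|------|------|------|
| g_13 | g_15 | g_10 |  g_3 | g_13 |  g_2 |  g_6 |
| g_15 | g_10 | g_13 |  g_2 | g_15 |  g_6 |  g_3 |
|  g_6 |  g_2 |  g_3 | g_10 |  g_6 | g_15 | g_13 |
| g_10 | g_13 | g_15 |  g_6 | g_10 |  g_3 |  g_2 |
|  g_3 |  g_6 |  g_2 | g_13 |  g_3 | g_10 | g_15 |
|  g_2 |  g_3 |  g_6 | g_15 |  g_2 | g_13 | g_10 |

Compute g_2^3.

g_2

g_2^1 = g_2
g_2^2 = g_2 ∘ g_2 = g_10
g_2^3 = g_10 ∘ g_2 = g_2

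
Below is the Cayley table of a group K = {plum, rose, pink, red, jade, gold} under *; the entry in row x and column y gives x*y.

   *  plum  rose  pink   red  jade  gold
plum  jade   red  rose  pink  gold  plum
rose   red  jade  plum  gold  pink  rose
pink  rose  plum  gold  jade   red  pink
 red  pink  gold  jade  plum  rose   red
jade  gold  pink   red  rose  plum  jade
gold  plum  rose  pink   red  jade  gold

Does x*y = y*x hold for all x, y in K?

Yes

Check whether the table is symmetric across its main diagonal.
Every entry (row x, col y) equals the entry (row y, col x), so K is abelian.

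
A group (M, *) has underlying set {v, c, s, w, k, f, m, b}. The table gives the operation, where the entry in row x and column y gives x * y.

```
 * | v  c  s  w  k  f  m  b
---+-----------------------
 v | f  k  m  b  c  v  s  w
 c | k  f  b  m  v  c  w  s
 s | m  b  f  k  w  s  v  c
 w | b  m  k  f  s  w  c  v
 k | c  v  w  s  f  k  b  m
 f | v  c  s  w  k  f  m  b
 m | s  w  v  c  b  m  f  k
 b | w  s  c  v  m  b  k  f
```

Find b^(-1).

First locate the identity: row f matches the header, so f is the identity.
Scan row b for f: b * b = f. Hence b^(-1) = b.

b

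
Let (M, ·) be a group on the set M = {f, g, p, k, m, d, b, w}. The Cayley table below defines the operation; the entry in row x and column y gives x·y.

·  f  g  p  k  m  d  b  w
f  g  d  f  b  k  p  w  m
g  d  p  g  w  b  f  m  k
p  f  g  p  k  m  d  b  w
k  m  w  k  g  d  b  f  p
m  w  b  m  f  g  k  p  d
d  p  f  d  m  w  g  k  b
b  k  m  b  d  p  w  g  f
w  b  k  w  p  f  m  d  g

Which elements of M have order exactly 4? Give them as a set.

Identity is p. Compute the order of each non-identity element by repeated multiplication:
  f: f → g → d → p  (order 4)
  g: g → p  (order 2)
  k: k → g → w → p  (order 4)
  m: m → g → b → p  (order 4)
  d: d → g → f → p  (order 4)
  b: b → g → m → p  (order 4)
  w: w → g → k → p  (order 4)
Elements of order 4: {b, d, f, k, m, w}.

{b, d, f, k, m, w}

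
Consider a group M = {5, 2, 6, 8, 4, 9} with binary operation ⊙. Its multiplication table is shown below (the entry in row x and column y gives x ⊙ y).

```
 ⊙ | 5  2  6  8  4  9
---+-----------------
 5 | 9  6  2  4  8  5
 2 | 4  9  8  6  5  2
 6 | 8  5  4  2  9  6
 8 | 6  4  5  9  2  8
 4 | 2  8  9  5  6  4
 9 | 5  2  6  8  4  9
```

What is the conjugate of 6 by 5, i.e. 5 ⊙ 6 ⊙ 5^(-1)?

4

The identity is 9. In row 5, the entry 9 sits in column 5, so 5^(-1) = 5.
5 ⊙ 6 = 2
2 ⊙ 5 = 4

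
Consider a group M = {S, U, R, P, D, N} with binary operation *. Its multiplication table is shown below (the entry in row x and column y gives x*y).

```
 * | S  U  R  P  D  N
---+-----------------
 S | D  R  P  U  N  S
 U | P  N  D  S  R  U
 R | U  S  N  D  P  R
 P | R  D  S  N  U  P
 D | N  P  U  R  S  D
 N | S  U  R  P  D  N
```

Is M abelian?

No

D*R = U but R*D = P.
Since D and R do not commute, M is not abelian.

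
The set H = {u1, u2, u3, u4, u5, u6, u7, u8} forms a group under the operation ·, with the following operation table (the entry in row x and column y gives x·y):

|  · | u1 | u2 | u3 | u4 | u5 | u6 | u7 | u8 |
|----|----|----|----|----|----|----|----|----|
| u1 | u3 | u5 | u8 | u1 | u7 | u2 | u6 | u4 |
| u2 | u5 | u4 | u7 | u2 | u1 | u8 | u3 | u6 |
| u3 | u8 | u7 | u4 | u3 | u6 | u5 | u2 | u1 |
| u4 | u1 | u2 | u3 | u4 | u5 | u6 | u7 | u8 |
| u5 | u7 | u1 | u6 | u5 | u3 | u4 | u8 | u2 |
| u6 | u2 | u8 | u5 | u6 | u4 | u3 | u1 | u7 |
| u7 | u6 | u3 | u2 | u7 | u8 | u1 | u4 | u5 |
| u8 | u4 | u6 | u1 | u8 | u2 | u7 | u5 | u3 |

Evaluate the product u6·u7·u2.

u5

u6·u7 = u1
u1·u2 = u5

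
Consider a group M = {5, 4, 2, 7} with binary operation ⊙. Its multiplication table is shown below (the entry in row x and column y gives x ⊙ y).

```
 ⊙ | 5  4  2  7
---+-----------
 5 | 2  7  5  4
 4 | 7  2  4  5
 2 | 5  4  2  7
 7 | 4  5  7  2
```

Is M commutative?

Check whether the table is symmetric across its main diagonal.
Every entry (row x, col y) equals the entry (row y, col x), so M is abelian.

Yes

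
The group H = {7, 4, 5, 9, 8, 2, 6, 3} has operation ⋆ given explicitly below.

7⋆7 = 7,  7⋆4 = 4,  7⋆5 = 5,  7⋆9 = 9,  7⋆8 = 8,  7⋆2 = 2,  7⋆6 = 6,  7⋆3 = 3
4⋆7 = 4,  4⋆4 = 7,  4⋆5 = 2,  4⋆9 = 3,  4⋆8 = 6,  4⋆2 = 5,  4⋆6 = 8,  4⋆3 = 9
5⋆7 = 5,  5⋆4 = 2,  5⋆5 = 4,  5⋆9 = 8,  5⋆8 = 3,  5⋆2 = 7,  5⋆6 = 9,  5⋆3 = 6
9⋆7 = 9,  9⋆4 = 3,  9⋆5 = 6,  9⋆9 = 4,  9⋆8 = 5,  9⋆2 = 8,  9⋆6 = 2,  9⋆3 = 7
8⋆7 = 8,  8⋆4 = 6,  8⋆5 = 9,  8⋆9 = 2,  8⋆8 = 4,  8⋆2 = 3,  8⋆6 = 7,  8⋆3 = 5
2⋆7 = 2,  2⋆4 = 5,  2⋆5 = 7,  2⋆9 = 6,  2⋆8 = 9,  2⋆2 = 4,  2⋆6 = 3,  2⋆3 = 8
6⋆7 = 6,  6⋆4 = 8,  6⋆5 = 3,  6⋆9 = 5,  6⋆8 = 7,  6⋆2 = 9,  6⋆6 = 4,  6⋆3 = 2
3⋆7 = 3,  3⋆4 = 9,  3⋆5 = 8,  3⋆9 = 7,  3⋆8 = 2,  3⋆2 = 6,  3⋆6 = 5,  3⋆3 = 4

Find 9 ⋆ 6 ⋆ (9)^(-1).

The identity is 7. In row 9, the entry 7 sits in column 3, so 9^(-1) = 3.
9 ⋆ 6 = 2
2 ⋆ 3 = 8
(Structurally, H here is isomorphic to the quaternion group Q_8.)

8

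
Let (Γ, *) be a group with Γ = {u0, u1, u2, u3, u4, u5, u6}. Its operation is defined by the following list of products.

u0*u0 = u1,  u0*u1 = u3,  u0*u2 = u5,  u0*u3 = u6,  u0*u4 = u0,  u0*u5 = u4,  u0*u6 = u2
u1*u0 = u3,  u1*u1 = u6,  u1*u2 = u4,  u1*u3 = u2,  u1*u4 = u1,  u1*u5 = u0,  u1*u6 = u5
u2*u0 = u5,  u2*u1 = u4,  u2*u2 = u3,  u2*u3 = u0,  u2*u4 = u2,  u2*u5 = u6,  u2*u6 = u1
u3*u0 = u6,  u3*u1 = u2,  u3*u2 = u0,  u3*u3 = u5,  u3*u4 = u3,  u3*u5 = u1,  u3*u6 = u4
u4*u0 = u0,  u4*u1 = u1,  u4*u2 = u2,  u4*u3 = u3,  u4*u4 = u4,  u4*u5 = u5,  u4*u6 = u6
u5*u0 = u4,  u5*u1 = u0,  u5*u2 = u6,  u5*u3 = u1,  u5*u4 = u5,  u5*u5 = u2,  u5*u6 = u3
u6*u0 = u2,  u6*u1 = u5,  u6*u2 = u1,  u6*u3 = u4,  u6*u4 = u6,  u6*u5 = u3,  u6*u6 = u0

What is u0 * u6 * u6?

u0 * u6 = u2
u2 * u6 = u1

u1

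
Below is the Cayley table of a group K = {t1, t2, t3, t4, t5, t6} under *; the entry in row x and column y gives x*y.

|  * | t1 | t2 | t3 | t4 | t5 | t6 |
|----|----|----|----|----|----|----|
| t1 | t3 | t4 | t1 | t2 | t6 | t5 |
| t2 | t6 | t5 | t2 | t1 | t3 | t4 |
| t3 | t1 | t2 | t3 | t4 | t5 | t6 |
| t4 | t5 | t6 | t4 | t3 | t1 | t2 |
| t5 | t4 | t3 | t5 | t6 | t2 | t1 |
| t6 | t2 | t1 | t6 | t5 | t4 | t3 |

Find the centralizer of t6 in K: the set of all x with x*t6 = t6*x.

Compare row t6 with column t6 entry by entry.
t4*t6 = t2 but t6*t4 = t5, so t4 does not.
Collecting the elements that commute with t6: C(t6) = {t3, t6}.
(Structurally, K here is isomorphic to the symmetric group S_3.)

{t3, t6}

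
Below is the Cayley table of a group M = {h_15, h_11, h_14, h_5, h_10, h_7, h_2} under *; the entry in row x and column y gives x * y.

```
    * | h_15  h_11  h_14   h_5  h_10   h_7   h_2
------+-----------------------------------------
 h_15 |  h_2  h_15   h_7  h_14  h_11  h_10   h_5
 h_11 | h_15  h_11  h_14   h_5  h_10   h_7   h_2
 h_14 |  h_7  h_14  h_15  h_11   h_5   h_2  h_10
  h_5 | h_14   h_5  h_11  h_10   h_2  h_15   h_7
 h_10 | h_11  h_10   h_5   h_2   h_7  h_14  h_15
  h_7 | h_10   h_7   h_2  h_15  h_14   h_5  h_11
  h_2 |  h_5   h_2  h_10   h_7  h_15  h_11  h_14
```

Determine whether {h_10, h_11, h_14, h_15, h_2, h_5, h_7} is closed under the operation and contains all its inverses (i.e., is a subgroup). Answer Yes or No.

Yes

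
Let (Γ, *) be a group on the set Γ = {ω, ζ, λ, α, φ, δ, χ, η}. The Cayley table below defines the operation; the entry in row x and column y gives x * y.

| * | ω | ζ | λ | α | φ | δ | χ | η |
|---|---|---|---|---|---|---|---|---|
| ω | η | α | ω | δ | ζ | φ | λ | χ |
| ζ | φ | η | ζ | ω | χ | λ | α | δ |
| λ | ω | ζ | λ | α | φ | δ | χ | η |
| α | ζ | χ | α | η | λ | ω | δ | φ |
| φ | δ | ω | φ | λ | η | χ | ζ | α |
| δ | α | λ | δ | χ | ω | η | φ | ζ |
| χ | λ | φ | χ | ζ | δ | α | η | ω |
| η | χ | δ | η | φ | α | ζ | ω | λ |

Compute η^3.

η^1 = η
η^2 = η * η = λ
η^3 = λ * η = η
(Structurally, Γ here is isomorphic to the quaternion group Q_8.)

η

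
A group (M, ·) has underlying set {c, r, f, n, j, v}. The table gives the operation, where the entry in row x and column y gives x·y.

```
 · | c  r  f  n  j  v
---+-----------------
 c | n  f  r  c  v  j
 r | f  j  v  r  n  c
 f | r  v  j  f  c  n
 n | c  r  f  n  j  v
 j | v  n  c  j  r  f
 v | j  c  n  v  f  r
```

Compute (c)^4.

n

c^1 = c
c^2 = c·c = n
c^3 = n·c = c
c^4 = c·c = n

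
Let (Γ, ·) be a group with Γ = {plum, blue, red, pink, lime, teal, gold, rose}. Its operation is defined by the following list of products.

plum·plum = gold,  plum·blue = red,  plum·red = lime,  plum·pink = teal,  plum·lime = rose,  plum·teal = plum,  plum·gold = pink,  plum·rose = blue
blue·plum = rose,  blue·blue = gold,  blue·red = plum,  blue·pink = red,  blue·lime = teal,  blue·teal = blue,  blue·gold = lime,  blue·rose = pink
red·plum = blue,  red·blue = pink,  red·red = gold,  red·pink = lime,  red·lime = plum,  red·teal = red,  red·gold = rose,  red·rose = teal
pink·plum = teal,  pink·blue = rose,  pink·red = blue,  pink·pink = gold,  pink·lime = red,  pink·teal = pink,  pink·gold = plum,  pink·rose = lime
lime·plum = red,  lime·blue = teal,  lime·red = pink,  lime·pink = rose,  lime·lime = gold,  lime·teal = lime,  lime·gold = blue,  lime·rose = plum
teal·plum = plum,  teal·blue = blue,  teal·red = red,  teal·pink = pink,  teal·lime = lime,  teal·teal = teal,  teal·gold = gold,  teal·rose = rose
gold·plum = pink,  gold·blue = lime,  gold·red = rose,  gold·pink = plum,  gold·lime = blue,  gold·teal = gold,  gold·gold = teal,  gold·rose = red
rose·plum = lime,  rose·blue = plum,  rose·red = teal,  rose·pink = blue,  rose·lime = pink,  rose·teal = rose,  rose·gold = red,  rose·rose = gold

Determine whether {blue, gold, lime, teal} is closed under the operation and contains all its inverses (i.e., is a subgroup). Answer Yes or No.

{blue, gold, lime, teal} contains the identity teal.
Checking products: every product of two elements of {blue, gold, lime, teal} (read from the table) lies in {blue, gold, lime, teal}, so the set is closed.
In a finite group, a nonempty closed subset is a subgroup. So {blue, gold, lime, teal} ≤ Γ.

Yes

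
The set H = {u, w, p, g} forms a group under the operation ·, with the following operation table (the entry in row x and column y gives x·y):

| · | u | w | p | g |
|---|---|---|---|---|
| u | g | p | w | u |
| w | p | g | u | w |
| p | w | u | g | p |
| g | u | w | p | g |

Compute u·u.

g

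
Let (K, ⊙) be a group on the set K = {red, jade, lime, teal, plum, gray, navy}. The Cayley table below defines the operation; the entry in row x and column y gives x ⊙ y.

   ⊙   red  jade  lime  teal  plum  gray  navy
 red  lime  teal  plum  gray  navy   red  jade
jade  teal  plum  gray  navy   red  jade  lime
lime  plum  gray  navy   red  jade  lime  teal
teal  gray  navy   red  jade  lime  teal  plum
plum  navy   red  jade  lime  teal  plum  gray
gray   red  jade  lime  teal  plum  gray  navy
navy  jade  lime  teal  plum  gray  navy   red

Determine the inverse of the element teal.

First locate the identity: row gray matches the header, so gray is the identity.
Scan row teal for gray: teal ⊙ red = gray. Hence teal^(-1) = red.
(Structurally, K here is isomorphic to the cyclic group Z_7.)

red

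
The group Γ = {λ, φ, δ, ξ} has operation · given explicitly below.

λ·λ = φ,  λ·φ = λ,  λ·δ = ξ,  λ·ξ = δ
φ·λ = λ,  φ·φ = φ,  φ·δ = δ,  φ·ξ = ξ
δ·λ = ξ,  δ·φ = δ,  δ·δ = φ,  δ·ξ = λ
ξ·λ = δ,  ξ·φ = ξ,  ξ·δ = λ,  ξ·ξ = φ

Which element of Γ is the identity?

The identity e satisfies e·x = x for all x, so its row in the table reproduces the column headers.
Row φ reads: λ, φ, δ, ξ — exactly the header order. So φ is the identity.

φ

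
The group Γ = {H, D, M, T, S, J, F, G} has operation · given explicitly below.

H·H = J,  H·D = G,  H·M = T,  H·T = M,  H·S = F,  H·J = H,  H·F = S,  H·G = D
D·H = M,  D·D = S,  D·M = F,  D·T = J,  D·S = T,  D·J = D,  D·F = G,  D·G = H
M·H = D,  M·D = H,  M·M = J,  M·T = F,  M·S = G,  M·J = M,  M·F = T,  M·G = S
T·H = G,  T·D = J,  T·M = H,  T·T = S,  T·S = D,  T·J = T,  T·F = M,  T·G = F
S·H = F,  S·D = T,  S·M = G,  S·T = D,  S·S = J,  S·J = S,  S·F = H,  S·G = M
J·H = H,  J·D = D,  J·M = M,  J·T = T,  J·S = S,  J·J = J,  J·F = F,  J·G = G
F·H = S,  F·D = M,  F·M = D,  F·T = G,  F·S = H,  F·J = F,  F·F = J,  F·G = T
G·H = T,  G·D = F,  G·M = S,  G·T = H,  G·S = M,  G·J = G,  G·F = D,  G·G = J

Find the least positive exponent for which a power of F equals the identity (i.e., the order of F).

The identity element is J (its row matches the header).
F^1 = F
F^2 = F·F = J
The first power of F equal to the identity is F^2, so ord(F) = 2.

2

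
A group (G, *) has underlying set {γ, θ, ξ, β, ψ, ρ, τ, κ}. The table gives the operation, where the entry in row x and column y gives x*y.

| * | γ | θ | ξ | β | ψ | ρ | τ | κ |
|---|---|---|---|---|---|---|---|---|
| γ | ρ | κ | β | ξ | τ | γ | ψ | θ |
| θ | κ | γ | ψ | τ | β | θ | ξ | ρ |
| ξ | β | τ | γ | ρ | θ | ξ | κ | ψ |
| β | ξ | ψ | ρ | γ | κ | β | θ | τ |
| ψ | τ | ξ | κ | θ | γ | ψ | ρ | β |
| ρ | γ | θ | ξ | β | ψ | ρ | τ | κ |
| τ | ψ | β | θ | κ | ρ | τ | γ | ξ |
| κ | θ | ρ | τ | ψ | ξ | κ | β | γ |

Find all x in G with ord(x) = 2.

Identity is ρ. Compute the order of each non-identity element by repeated multiplication:
  γ: γ → ρ  (order 2)
  θ: θ → γ → κ → ρ  (order 4)
  ξ: ξ → γ → β → ρ  (order 4)
  β: β → γ → ξ → ρ  (order 4)
  ψ: ψ → γ → τ → ρ  (order 4)
  τ: τ → γ → ψ → ρ  (order 4)
  κ: κ → γ → θ → ρ  (order 4)
Elements of order 2: {γ}.

{γ}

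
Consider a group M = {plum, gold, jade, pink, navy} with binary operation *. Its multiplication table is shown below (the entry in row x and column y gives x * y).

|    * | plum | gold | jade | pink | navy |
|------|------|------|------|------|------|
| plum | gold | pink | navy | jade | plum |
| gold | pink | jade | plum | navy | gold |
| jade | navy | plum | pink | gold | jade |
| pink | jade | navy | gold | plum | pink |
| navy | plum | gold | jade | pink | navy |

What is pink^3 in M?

jade

pink^1 = pink
pink^2 = pink * pink = plum
pink^3 = plum * pink = jade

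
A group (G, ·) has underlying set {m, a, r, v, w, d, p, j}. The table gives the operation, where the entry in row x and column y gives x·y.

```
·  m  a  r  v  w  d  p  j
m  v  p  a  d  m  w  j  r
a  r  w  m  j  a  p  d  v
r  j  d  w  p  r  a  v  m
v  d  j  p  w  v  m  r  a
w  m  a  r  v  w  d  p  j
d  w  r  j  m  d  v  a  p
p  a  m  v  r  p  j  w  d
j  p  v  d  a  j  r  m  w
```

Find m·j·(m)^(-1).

a

The identity is w. In row m, the entry w sits in column d, so m^(-1) = d.
m·j = r
r·d = a
(Structurally, G here is isomorphic to the dihedral group D_4.)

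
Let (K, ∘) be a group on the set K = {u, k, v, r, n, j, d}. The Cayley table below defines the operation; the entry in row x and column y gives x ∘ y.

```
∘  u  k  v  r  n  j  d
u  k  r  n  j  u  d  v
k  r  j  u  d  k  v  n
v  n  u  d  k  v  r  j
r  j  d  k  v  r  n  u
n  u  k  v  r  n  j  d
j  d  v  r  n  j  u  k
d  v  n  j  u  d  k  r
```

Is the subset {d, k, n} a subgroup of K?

d ∘ d = r, which is not in {d, k, n}.
The subset is not closed under ∘, so it is not a subgroup.

No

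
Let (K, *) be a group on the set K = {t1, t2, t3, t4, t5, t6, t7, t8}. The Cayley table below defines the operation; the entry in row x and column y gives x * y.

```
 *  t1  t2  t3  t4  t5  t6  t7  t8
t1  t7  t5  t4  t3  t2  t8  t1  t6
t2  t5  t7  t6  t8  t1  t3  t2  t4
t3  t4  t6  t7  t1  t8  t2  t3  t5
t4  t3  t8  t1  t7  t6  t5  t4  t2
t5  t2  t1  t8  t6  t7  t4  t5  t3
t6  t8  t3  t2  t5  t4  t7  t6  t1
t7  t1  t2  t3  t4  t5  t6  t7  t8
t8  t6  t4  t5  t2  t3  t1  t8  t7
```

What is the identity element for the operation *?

t7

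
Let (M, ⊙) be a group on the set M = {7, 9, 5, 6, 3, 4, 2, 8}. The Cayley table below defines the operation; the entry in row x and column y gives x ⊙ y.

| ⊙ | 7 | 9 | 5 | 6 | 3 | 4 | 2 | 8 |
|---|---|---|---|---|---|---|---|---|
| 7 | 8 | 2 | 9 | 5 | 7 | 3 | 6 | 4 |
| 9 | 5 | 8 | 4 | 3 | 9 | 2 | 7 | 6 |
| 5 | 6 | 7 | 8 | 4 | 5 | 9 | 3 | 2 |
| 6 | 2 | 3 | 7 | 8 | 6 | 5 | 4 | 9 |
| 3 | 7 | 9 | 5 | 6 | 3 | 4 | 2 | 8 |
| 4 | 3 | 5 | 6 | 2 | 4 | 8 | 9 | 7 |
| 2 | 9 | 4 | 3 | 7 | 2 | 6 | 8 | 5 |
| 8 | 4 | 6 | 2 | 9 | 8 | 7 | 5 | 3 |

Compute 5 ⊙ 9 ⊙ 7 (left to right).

5 ⊙ 9 = 7
7 ⊙ 7 = 8
(Structurally, M here is isomorphic to the quaternion group Q_8.)

8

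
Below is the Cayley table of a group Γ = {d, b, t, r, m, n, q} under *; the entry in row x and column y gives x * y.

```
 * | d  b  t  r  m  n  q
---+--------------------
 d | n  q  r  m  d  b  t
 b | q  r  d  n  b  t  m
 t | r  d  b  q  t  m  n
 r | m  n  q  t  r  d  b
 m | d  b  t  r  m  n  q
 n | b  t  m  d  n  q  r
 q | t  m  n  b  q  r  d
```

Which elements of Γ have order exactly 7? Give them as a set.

{b, d, n, q, r, t}

Identity is m. Compute the order of each non-identity element by repeated multiplication:
  d: d → n → b → q → t → r → m  (order 7)
  b: b → r → n → t → d → q → m  (order 7)
  t: t → b → d → r → q → n → m  (order 7)
  r: r → t → q → b → n → d → m  (order 7)
  n: n → q → r → d → b → t → m  (order 7)
  q: q → d → t → n → r → b → m  (order 7)
Elements of order 7: {b, d, n, q, r, t}.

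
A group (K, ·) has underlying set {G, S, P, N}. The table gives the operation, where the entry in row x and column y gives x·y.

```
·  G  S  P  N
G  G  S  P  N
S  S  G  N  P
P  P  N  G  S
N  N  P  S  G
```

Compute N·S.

P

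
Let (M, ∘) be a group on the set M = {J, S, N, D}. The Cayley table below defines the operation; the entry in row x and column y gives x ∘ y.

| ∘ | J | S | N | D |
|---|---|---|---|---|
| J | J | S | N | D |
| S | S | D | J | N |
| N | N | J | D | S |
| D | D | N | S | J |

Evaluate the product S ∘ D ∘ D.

S

S ∘ D = N
N ∘ D = S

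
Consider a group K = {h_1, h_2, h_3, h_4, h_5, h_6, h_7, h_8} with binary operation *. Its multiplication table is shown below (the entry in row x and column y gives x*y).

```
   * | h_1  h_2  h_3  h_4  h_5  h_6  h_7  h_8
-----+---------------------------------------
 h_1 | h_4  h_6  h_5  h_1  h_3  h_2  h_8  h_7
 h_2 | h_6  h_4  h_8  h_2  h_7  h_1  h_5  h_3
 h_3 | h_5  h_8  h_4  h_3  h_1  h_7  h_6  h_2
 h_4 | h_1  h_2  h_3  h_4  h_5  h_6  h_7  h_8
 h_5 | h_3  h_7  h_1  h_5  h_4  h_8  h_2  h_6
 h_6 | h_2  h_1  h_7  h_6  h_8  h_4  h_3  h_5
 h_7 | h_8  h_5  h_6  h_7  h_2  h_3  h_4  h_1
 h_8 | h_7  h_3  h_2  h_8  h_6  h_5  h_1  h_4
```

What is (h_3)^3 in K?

h_3

h_3^1 = h_3
h_3^2 = h_3*h_3 = h_4
h_3^3 = h_4*h_3 = h_3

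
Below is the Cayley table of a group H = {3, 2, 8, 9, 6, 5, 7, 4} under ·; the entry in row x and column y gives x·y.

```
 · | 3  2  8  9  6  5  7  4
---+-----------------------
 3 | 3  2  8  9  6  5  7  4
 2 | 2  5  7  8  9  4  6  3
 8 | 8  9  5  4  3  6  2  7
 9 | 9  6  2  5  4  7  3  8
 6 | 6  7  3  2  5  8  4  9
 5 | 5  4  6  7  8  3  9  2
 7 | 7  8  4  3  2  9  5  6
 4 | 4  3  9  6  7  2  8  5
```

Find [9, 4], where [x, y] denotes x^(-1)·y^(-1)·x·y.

Identity is 3; from the table 9^(-1) = 7 and 4^(-1) = 2.
7·2 = 8
8·9 = 4
4·4 = 5

5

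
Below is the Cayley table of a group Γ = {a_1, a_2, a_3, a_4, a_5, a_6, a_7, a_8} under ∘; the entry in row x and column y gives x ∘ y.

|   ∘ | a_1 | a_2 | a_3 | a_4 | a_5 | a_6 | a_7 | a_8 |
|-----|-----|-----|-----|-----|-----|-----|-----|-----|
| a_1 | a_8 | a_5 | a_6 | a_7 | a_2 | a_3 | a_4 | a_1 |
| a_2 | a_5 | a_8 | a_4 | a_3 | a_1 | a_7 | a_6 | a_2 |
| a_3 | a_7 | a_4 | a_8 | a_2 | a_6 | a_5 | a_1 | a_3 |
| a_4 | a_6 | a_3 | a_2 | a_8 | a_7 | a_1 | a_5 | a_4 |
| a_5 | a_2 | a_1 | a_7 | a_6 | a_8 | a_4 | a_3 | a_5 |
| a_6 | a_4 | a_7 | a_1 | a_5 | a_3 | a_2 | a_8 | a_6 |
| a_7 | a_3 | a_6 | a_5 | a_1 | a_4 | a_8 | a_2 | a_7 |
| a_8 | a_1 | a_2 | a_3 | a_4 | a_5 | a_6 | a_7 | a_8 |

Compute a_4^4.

a_4^1 = a_4
a_4^2 = a_4 ∘ a_4 = a_8
a_4^3 = a_8 ∘ a_4 = a_4
a_4^4 = a_4 ∘ a_4 = a_8
(Structurally, Γ here is isomorphic to the dihedral group D_4.)

a_8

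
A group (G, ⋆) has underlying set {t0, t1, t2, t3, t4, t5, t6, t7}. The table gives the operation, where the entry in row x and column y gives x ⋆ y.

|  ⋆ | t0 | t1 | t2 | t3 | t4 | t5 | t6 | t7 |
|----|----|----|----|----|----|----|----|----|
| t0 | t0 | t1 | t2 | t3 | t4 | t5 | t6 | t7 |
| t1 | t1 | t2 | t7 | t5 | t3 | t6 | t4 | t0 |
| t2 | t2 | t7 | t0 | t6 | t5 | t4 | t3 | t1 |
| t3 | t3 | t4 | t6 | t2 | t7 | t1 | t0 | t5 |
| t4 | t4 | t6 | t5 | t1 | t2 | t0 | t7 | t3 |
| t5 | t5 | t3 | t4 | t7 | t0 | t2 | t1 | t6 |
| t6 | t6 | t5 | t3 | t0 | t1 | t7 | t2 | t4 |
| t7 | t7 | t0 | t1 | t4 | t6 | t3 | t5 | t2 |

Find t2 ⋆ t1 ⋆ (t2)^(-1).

t1

The identity is t0. In row t2, the entry t0 sits in column t2, so t2^(-1) = t2.
t2 ⋆ t1 = t7
t7 ⋆ t2 = t1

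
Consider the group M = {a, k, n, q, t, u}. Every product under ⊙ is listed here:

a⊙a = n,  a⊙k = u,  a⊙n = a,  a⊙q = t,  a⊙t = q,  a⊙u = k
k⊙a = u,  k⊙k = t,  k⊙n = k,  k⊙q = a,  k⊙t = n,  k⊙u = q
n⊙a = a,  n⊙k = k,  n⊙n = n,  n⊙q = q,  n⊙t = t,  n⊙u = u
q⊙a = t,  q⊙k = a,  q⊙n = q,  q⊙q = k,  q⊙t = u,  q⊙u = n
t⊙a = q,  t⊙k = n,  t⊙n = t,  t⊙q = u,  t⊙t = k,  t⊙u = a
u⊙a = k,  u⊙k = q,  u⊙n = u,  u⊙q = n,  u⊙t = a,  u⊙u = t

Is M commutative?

Check whether the table is symmetric across its main diagonal.
Every entry (row x, col y) equals the entry (row y, col x), so M is abelian.

Yes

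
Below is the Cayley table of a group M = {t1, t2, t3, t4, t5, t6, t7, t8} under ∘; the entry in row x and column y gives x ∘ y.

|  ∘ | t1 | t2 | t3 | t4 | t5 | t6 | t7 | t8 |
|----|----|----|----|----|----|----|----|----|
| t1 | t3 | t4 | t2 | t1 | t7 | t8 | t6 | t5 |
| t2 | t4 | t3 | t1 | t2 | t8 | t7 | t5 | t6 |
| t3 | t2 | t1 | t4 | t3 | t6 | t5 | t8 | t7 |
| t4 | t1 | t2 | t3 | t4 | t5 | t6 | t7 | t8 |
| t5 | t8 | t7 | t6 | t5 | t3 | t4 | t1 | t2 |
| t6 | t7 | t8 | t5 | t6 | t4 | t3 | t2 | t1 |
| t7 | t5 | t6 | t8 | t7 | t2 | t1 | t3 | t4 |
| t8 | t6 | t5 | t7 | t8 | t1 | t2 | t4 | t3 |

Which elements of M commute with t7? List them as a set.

Compare row t7 with column t7 entry by entry.
t3 ∘ t7 = t8 = t7 ∘ t3, so t3 commutes with t7.
t6 ∘ t7 = t2 but t7 ∘ t6 = t1, so t6 does not.
Collecting the elements that commute with t7: C(t7) = {t3, t4, t7, t8}.

{t3, t4, t7, t8}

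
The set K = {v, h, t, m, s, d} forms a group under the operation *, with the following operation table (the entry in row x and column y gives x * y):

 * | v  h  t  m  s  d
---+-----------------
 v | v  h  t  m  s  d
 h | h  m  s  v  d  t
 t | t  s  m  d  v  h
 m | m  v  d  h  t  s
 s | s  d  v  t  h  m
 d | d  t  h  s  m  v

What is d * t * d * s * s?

s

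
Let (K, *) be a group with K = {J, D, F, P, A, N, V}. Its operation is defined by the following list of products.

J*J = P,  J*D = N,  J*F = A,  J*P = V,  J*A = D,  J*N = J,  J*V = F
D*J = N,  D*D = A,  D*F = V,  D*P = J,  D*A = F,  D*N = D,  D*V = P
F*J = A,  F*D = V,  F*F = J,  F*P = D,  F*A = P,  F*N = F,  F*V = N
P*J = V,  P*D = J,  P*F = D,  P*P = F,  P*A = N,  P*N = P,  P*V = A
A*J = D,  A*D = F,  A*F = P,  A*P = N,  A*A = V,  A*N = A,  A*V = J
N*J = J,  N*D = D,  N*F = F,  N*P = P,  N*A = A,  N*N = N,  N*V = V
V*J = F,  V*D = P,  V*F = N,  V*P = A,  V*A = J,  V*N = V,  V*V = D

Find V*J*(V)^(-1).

J

The identity is N. In row V, the entry N sits in column F, so V^(-1) = F.
V*J = F
F*F = J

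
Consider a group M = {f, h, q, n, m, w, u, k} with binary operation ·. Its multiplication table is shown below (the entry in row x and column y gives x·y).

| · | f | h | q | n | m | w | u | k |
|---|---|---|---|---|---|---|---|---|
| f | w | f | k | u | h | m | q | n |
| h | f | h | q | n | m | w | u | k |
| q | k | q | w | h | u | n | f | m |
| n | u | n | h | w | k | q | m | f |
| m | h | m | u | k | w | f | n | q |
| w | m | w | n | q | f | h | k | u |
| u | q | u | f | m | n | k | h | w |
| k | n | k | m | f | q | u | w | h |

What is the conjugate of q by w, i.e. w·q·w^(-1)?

The identity is h. In row w, the entry h sits in column w, so w^(-1) = w.
w·q = n
n·w = q

q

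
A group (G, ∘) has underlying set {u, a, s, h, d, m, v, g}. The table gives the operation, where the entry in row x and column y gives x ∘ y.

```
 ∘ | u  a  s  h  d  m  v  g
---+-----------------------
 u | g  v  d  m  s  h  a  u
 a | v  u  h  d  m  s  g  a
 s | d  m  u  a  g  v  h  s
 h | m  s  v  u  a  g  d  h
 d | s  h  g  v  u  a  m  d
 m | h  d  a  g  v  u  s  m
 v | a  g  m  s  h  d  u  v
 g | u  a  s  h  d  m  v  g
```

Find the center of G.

An element z is central iff its row equals its column in the table.
For d: d ∘ v = m ≠ h = v ∘ d, so d ∉ Z.
Checking each element this way leaves Z(G) = {g, u}.

{g, u}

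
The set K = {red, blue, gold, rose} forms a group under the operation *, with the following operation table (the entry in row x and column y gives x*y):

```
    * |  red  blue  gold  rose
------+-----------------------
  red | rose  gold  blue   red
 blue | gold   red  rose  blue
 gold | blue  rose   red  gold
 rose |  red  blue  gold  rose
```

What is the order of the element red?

The identity element is rose (its row matches the header).
red^1 = red
red^2 = red*red = rose
The first power of red equal to the identity is red^2, so ord(red) = 2.

2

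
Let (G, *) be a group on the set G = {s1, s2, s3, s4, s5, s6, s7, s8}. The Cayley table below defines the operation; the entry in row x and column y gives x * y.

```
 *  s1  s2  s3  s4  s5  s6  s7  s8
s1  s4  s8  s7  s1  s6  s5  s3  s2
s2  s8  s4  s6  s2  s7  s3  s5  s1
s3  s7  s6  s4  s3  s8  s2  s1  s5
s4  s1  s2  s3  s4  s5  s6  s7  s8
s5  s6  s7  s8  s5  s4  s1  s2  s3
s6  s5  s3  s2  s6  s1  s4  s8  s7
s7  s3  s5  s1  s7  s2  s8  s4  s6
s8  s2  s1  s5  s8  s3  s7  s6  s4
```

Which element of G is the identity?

The identity e satisfies e * x = x for all x, so its row in the table reproduces the column headers.
Row s4 reads: s1, s2, s3, s4, s5, s6, s7, s8 — exactly the header order. So s4 is the identity.

s4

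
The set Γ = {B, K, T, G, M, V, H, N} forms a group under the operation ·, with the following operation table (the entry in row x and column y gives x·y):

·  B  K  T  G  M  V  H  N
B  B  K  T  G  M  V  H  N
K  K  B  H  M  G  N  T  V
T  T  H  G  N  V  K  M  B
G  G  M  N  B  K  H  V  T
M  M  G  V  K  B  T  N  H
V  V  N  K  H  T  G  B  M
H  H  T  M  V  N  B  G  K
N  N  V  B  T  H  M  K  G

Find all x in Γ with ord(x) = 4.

{H, N, T, V}

Identity is B. Compute the order of each non-identity element by repeated multiplication:
  K: K → B  (order 2)
  T: T → G → N → B  (order 4)
  G: G → B  (order 2)
  M: M → B  (order 2)
  V: V → G → H → B  (order 4)
  H: H → G → V → B  (order 4)
  N: N → G → T → B  (order 4)
Elements of order 4: {H, N, T, V}.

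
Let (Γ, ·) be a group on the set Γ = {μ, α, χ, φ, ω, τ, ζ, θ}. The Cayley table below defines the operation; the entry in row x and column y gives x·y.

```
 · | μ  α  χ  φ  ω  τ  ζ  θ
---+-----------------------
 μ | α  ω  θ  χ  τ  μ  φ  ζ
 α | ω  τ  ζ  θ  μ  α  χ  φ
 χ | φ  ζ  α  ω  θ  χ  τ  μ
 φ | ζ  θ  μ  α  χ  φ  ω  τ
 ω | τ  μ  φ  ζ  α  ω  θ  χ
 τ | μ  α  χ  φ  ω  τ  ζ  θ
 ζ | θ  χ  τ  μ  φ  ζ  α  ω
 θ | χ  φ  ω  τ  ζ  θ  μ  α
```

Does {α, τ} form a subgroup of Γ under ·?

{α, τ} contains the identity τ.
Checking products: every product of two elements of {α, τ} (read from the table) lies in {α, τ}, so the set is closed.
In a finite group, a nonempty closed subset is a subgroup. So {α, τ} ≤ Γ.

Yes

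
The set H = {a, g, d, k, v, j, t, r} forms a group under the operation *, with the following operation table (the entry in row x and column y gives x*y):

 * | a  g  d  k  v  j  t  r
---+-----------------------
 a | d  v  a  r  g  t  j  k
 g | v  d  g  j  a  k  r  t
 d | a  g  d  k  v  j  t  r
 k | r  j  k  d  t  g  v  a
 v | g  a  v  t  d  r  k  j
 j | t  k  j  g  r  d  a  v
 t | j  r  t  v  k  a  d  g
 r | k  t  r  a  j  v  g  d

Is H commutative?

Yes

Check whether the table is symmetric across its main diagonal.
Every entry (row x, col y) equals the entry (row y, col x), so H is abelian.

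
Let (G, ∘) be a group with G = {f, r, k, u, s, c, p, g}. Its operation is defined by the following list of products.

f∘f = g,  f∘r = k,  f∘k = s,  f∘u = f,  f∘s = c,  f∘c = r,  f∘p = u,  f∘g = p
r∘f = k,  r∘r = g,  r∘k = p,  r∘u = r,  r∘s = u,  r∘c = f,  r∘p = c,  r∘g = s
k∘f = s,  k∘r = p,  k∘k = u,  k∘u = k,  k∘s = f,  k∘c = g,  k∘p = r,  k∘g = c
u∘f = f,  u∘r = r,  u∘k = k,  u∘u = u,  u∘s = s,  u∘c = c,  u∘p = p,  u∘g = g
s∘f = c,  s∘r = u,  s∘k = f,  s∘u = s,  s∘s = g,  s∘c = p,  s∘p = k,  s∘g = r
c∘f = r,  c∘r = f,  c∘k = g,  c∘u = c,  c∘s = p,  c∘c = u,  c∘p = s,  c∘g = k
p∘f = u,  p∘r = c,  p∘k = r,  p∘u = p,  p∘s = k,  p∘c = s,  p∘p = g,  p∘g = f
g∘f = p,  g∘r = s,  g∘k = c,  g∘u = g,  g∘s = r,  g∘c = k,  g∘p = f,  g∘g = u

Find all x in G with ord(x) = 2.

{c, g, k}

Identity is u. Compute the order of each non-identity element by repeated multiplication:
  f: f → g → p → u  (order 4)
  r: r → g → s → u  (order 4)
  k: k → u  (order 2)
  s: s → g → r → u  (order 4)
  c: c → u  (order 2)
  p: p → g → f → u  (order 4)
  g: g → u  (order 2)
Elements of order 2: {c, g, k}.
(Structurally, G here is isomorphic to Z_2 x Z_4.)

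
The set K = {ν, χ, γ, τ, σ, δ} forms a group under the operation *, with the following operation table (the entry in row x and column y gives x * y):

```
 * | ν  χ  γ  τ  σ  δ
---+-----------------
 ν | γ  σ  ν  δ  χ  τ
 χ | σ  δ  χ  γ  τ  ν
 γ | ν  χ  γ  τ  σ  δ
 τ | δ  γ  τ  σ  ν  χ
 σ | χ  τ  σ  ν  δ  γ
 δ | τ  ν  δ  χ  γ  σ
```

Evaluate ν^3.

ν^1 = ν
ν^2 = ν * ν = γ
ν^3 = γ * ν = ν

ν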